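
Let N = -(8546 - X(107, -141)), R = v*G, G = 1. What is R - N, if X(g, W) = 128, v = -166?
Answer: 8252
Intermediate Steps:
R = -166 (R = -166*1 = -166)
N = -8418 (N = -(8546 - 1*128) = -(8546 - 128) = -1*8418 = -8418)
R - N = -166 - 1*(-8418) = -166 + 8418 = 8252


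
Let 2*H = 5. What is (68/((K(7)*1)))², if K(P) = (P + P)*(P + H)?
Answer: 4624/17689 ≈ 0.26141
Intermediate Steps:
H = 5/2 (H = (½)*5 = 5/2 ≈ 2.5000)
K(P) = 2*P*(5/2 + P) (K(P) = (P + P)*(P + 5/2) = (2*P)*(5/2 + P) = 2*P*(5/2 + P))
(68/((K(7)*1)))² = (68/(((7*(5 + 2*7))*1)))² = (68/(((7*(5 + 14))*1)))² = (68/(((7*19)*1)))² = (68/((133*1)))² = (68/133)² = 4624/17689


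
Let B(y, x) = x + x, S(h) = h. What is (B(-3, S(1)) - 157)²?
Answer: 24025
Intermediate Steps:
B(y, x) = 2*x
(B(-3, S(1)) - 157)² = (2*1 - 157)² = (2 - 157)² = (-155)² = 24025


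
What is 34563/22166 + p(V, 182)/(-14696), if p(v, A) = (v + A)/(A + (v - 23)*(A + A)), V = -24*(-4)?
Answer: 3397340755811/2178789148536 ≈ 1.5593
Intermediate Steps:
V = 96
p(v, A) = (A + v)/(A + 2*A*(-23 + v)) (p(v, A) = (A + v)/(A + (-23 + v)*(2*A)) = (A + v)/(A + 2*A*(-23 + v)))
34563/22166 + p(V, 182)/(-14696) = 34563/22166 + ((182 + 96)/(182*(-45 + 2*96)))/(-14696) = 34563*(1/22166) + ((1/182)*278/(-45 + 192))*(-1/14696) = 34563/22166 + ((1/182)*278/147)*(-1/14696) = 34563/22166 + ((1/182)*(1/147)*278)*(-1/14696) = 34563/22166 + (139/13377)*(-1/14696) = 34563/22166 - 139/196588392 = 3397340755811/2178789148536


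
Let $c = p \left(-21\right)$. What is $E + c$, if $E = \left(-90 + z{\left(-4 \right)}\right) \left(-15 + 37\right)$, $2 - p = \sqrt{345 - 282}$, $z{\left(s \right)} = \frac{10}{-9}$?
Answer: $- \frac{18418}{9} + 63 \sqrt{7} \approx -1879.8$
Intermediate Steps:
$z{\left(s \right)} = - \frac{10}{9}$ ($z{\left(s \right)} = 10 \left(- \frac{1}{9}\right) = - \frac{10}{9}$)
$p = 2 - 3 \sqrt{7}$ ($p = 2 - \sqrt{345 - 282} = 2 - \sqrt{63} = 2 - 3 \sqrt{7} \approx -5.9373$)
$c = -42 + 63 \sqrt{7}$ ($c = \left(2 - 3 \sqrt{7}\right) \left(-21\right) = -42 + 63 \sqrt{7} \approx 124.68$)
$E = - \frac{18040}{9}$ ($E = \left(-90 - \frac{10}{9}\right) \left(-15 + 37\right) = \left(- \frac{820}{9}\right) 22 = - \frac{18040}{9} \approx -2004.4$)
$E + c = - \frac{18040}{9} - \left(42 - 63 \sqrt{7}\right) = - \frac{18418}{9} + 63 \sqrt{7}$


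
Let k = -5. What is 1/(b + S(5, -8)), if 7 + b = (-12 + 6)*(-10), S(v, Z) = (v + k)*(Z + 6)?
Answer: 1/53 ≈ 0.018868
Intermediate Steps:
S(v, Z) = (-5 + v)*(6 + Z) (S(v, Z) = (v - 5)*(Z + 6) = (-5 + v)*(6 + Z))
b = 53 (b = -7 + (-12 + 6)*(-10) = -7 - 6*(-10) = -7 + 60 = 53)
1/(b + S(5, -8)) = 1/(53 + (-30 - 5*(-8) + 6*5 - 8*5)) = 1/(53 + (-30 + 40 + 30 - 40)) = 1/(53 + 0) = 1/53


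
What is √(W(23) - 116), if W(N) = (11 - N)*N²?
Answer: 8*I*√101 ≈ 80.399*I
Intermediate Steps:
W(N) = N²*(11 - N)
√(W(23) - 116) = √(23²*(11 - 1*23) - 116) = √(529*(11 - 23) - 116) = √(529*(-12) - 116) = √(-6348 - 116) = √(-6464) = 8*I*√101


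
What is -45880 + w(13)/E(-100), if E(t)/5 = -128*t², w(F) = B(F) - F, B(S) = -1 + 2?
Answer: -73407999997/1600000 ≈ -45880.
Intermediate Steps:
B(S) = 1
w(F) = 1 - F
E(t) = -640*t² (E(t) = 5*(-128*t²) = -640*t²)
-45880 + w(13)/E(-100) = -45880 + (1 - 1*13)/((-640*(-100)²)) = -45880 + (1 - 13)/((-640*10000)) = -45880 - 12/(-6400000) = -45880 - 12*(-1/6400000) = -45880 + 3/1600000 = -73407999997/1600000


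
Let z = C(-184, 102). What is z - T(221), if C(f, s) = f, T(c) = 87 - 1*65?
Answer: -206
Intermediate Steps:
T(c) = 22 (T(c) = 87 - 65 = 22)
z = -184
z - T(221) = -184 - 1*22 = -184 - 22 = -206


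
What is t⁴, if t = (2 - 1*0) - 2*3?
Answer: 256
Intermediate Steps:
t = -4 (t = (2 + 0) - 6 = 2 - 6 = -4)
t⁴ = (-4)⁴ = 256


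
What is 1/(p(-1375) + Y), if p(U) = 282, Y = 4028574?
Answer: 1/4028856 ≈ 2.4821e-7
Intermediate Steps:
1/(p(-1375) + Y) = 1/(282 + 4028574) = 1/4028856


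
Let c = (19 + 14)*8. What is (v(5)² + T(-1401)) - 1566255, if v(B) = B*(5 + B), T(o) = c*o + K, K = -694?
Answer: -1934313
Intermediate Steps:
c = 264 (c = 33*8 = 264)
T(o) = -694 + 264*o (T(o) = 264*o - 694 = -694 + 264*o)
(v(5)² + T(-1401)) - 1566255 = ((5*(5 + 5))² + (-694 + 264*(-1401))) - 1566255 = ((5*10)² + (-694 - 369864)) - 1566255 = (50² - 370558) - 1566255 = (2500 - 370558) - 1566255 = -368058 - 1566255 = -1934313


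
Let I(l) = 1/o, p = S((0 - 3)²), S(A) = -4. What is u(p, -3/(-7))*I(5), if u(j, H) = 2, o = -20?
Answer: -⅒ ≈ -0.10000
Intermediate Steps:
p = -4
I(l) = -1/20 (I(l) = 1/(-20) = -1/20)
u(p, -3/(-7))*I(5) = 2*(-1/20) = -⅒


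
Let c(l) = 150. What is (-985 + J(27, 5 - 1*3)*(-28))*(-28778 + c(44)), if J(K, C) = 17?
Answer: 41825508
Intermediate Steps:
(-985 + J(27, 5 - 1*3)*(-28))*(-28778 + c(44)) = (-985 + 17*(-28))*(-28778 + 150) = (-985 - 476)*(-28628) = -1461*(-28628) = 41825508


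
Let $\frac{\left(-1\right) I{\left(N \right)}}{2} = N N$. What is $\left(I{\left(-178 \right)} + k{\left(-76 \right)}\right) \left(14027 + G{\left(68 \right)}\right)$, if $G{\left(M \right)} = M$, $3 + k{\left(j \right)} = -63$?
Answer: $-894102230$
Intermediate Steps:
$k{\left(j \right)} = -66$ ($k{\left(j \right)} = -3 - 63 = -66$)
$I{\left(N \right)} = - 2 N^{2}$ ($I{\left(N \right)} = - 2 N N = - 2 N^{2}$)
$\left(I{\left(-178 \right)} + k{\left(-76 \right)}\right) \left(14027 + G{\left(68 \right)}\right) = \left(- 2 \left(-178\right)^{2} - 66\right) \left(14027 + 68\right) = \left(\left(-2\right) 31684 - 66\right) 14095 = \left(-63368 - 66\right) 14095 = \left(-63434\right) 14095 = -894102230$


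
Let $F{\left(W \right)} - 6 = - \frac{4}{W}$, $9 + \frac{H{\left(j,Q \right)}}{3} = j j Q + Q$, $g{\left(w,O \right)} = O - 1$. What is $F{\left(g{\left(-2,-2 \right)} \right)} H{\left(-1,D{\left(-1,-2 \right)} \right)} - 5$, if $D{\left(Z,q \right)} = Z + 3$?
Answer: $-115$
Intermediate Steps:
$g{\left(w,O \right)} = -1 + O$
$D{\left(Z,q \right)} = 3 + Z$
$H{\left(j,Q \right)} = -27 + 3 Q + 3 Q j^{2}$ ($H{\left(j,Q \right)} = -27 + 3 \left(j j Q + Q\right) = -27 + 3 \left(j^{2} Q + Q\right) = -27 + 3 \left(Q j^{2} + Q\right) = -27 + 3 \left(Q + Q j^{2}\right) = -27 + \left(3 Q + 3 Q j^{2}\right) = -27 + 3 Q + 3 Q j^{2}$)
$F{\left(W \right)} = 6 - \frac{4}{W}$
$F{\left(g{\left(-2,-2 \right)} \right)} H{\left(-1,D{\left(-1,-2 \right)} \right)} - 5 = \left(6 - \frac{4}{-1 - 2}\right) \left(-27 + 3 \left(3 - 1\right) + 3 \left(3 - 1\right) \left(-1\right)^{2}\right) - 5 = \left(6 - \frac{4}{-3}\right) \left(-27 + 3 \cdot 2 + 3 \cdot 2 \cdot 1\right) - 5 = \left(6 - - \frac{4}{3}\right) \left(-27 + 6 + 6\right) - 5 = \left(6 + \frac{4}{3}\right) \left(-15\right) - 5 = \frac{22}{3} \left(-15\right) - 5 = -110 - 5 = -115$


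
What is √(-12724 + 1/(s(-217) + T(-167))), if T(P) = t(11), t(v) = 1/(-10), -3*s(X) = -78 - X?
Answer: I*√24690314866/1393 ≈ 112.8*I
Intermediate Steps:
s(X) = 26 + X/3 (s(X) = -(-78 - X)/3 = 26 + X/3)
t(v) = -⅒
T(P) = -⅒
√(-12724 + 1/(s(-217) + T(-167))) = √(-12724 + 1/((26 + (⅓)*(-217)) - ⅒)) = √(-12724 + 1/((26 - 217/3) - ⅒)) = √(-12724 + 1/(-139/3 - ⅒)) = √(-12724 + 1/(-1393/30)) = √(-12724 - 30/1393) = √(-17724562/1393) = I*√24690314866/1393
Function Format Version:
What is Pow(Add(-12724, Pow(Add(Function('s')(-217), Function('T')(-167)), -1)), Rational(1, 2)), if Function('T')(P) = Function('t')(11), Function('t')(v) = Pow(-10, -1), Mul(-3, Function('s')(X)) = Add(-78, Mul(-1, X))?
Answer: Mul(Rational(1, 1393), I, Pow(24690314866, Rational(1, 2))) ≈ Mul(112.80, I)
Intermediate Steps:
Function('s')(X) = Add(26, Mul(Rational(1, 3), X)) (Function('s')(X) = Mul(Rational(-1, 3), Add(-78, Mul(-1, X))) = Add(26, Mul(Rational(1, 3), X)))
Function('t')(v) = Rational(-1, 10)
Function('T')(P) = Rational(-1, 10)
Pow(Add(-12724, Pow(Add(Function('s')(-217), Function('T')(-167)), -1)), Rational(1, 2)) = Pow(Add(-12724, Pow(Add(Add(26, Mul(Rational(1, 3), -217)), Rational(-1, 10)), -1)), Rational(1, 2)) = Pow(Add(-12724, Pow(Add(Add(26, Rational(-217, 3)), Rational(-1, 10)), -1)), Rational(1, 2)) = Pow(Add(-12724, Pow(Add(Rational(-139, 3), Rational(-1, 10)), -1)), Rational(1, 2)) = Pow(Add(-12724, Pow(Rational(-1393, 30), -1)), Rational(1, 2)) = Pow(Add(-12724, Rational(-30, 1393)), Rational(1, 2)) = Pow(Rational(-17724562, 1393), Rational(1, 2)) = Mul(Rational(1, 1393), I, Pow(24690314866, Rational(1, 2)))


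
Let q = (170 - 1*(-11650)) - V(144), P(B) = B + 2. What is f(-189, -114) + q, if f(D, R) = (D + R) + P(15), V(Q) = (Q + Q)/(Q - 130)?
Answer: 80594/7 ≈ 11513.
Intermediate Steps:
P(B) = 2 + B
V(Q) = 2*Q/(-130 + Q) (V(Q) = (2*Q)/(-130 + Q) = 2*Q/(-130 + Q))
f(D, R) = 17 + D + R (f(D, R) = (D + R) + (2 + 15) = (D + R) + 17 = 17 + D + R)
q = 82596/7 (q = (170 - 1*(-11650)) - 2*144/(-130 + 144) = (170 + 11650) - 2*144/14 = 11820 - 2*144/14 = 11820 - 1*144/7 = 11820 - 144/7 = 82596/7 ≈ 11799.)
f(-189, -114) + q = (17 - 189 - 114) + 82596/7 = -286 + 82596/7 = 80594/7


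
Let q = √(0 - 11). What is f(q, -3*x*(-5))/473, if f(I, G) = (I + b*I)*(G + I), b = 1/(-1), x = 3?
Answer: 0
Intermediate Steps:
b = -1
q = I*√11 (q = √(-11) = I*√11 ≈ 3.3166*I)
f(I, G) = 0 (f(I, G) = (I - I)*(G + I) = 0*(G + I) = 0)
f(q, -3*x*(-5))/473 = 0/473 = 0*(1/473) = 0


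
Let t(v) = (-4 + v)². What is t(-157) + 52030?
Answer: 77951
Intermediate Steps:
t(-157) + 52030 = (-4 - 157)² + 52030 = (-161)² + 52030 = 25921 + 52030 = 77951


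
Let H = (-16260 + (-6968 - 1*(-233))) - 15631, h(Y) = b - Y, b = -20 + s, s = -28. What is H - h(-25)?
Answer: -38603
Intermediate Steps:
b = -48 (b = -20 - 28 = -48)
h(Y) = -48 - Y
H = -38626 (H = (-16260 + (-6968 + 233)) - 15631 = (-16260 - 6735) - 15631 = -22995 - 15631 = -38626)
H - h(-25) = -38626 - (-48 - 1*(-25)) = -38626 - (-48 + 25) = -38626 - 1*(-23) = -38626 + 23 = -38603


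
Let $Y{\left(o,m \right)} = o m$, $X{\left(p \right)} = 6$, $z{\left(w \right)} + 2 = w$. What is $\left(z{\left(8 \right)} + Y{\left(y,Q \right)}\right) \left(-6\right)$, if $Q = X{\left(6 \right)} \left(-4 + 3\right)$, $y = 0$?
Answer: $-36$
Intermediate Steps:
$z{\left(w \right)} = -2 + w$
$Q = -6$ ($Q = 6 \left(-4 + 3\right) = 6 \left(-1\right) = -6$)
$Y{\left(o,m \right)} = m o$
$\left(z{\left(8 \right)} + Y{\left(y,Q \right)}\right) \left(-6\right) = \left(\left(-2 + 8\right) - 0\right) \left(-6\right) = \left(6 + 0\right) \left(-6\right) = 6 \left(-6\right) = -36$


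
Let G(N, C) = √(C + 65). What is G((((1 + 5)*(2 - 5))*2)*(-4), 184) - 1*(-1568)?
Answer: 1568 + √249 ≈ 1583.8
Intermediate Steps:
G(N, C) = √(65 + C)
G((((1 + 5)*(2 - 5))*2)*(-4), 184) - 1*(-1568) = √(65 + 184) - 1*(-1568) = √249 + 1568 = 1568 + √249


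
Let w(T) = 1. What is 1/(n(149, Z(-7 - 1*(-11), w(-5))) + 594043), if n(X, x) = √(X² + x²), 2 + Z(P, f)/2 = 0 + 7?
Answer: 594043/352887063548 - √22301/352887063548 ≈ 1.6830e-6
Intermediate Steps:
Z(P, f) = 10 (Z(P, f) = -4 + 2*(0 + 7) = -4 + 2*7 = -4 + 14 = 10)
1/(n(149, Z(-7 - 1*(-11), w(-5))) + 594043) = 1/(√(149² + 10²) + 594043) = 1/(√(22201 + 100) + 594043) = 1/(√22301 + 594043) = 1/(594043 + √22301)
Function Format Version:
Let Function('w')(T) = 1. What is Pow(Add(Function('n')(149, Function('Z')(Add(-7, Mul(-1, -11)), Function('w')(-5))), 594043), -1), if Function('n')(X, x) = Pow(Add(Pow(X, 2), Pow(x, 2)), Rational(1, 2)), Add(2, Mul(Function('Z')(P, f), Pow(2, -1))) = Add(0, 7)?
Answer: Add(Rational(594043, 352887063548), Mul(Rational(-1, 352887063548), Pow(22301, Rational(1, 2)))) ≈ 1.6830e-6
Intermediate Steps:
Function('Z')(P, f) = 10 (Function('Z')(P, f) = Add(-4, Mul(2, Add(0, 7))) = Add(-4, Mul(2, 7)) = Add(-4, 14) = 10)
Pow(Add(Function('n')(149, Function('Z')(Add(-7, Mul(-1, -11)), Function('w')(-5))), 594043), -1) = Pow(Add(Pow(Add(Pow(149, 2), Pow(10, 2)), Rational(1, 2)), 594043), -1) = Pow(Add(Pow(Add(22201, 100), Rational(1, 2)), 594043), -1) = Pow(Add(Pow(22301, Rational(1, 2)), 594043), -1) = Pow(Add(594043, Pow(22301, Rational(1, 2))), -1)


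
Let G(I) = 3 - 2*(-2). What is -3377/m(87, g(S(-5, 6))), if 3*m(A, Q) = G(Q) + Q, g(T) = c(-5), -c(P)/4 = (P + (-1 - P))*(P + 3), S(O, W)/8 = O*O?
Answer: 10131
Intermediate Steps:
S(O, W) = 8*O**2 (S(O, W) = 8*(O*O) = 8*O**2)
G(I) = 7 (G(I) = 3 + 4 = 7)
c(P) = 12 + 4*P (c(P) = -4*(P + (-1 - P))*(P + 3) = -(-4)*(3 + P) = -4*(-3 - P) = 12 + 4*P)
g(T) = -8 (g(T) = 12 + 4*(-5) = 12 - 20 = -8)
m(A, Q) = 7/3 + Q/3 (m(A, Q) = (7 + Q)/3 = 7/3 + Q/3)
-3377/m(87, g(S(-5, 6))) = -3377/(7/3 + (1/3)*(-8)) = -3377/(7/3 - 8/3) = -3377/(-1/3) = -3377*(-3) = 10131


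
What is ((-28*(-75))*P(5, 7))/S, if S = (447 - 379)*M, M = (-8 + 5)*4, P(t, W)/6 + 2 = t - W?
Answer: 1050/17 ≈ 61.765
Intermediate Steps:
P(t, W) = -12 - 6*W + 6*t (P(t, W) = -12 + 6*(t - W) = -12 + (-6*W + 6*t) = -12 - 6*W + 6*t)
M = -12 (M = -3*4 = -12)
S = -816 (S = (447 - 379)*(-12) = 68*(-12) = -816)
((-28*(-75))*P(5, 7))/S = ((-28*(-75))*(-12 - 6*7 + 6*5))/(-816) = (2100*(-12 - 42 + 30))*(-1/816) = (2100*(-24))*(-1/816) = -50400*(-1/816) = 1050/17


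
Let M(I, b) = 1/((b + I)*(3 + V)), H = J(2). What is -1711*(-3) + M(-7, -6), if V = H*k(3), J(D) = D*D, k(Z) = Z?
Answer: 1000934/195 ≈ 5133.0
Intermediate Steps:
J(D) = D²
H = 4 (H = 2² = 4)
V = 12 (V = 4*3 = 12)
M(I, b) = 1/(15*I + 15*b) (M(I, b) = 1/((b + I)*(3 + 12)) = 1/((I + b)*15) = 1/(15*I + 15*b))
-1711*(-3) + M(-7, -6) = -1711*(-3) + 1/(15*(-7 - 6)) = -59*(-87) + (1/15)/(-13) = 5133 + (1/15)*(-1/13) = 5133 - 1/195 = 1000934/195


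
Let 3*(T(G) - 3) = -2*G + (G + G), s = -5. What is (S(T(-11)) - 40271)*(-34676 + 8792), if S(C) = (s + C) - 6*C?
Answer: 1042892244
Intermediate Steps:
T(G) = 3 (T(G) = 3 + (-2*G + (G + G))/3 = 3 + (-2*G + 2*G)/3 = 3 + (1/3)*0 = 3 + 0 = 3)
S(C) = -5 - 5*C (S(C) = (-5 + C) - 6*C = -5 - 5*C)
(S(T(-11)) - 40271)*(-34676 + 8792) = ((-5 - 5*3) - 40271)*(-34676 + 8792) = ((-5 - 15) - 40271)*(-25884) = (-20 - 40271)*(-25884) = -40291*(-25884) = 1042892244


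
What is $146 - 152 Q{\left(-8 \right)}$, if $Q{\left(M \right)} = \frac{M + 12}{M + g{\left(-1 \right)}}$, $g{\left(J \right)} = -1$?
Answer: $\frac{1922}{9} \approx 213.56$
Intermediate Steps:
$Q{\left(M \right)} = \frac{12 + M}{-1 + M}$ ($Q{\left(M \right)} = \frac{M + 12}{M - 1} = \frac{12 + M}{-1 + M}$)
$146 - 152 Q{\left(-8 \right)} = 146 - 152 \frac{12 - 8}{-1 - 8} = 146 - 152 \frac{1}{-9} \cdot 4 = 146 - 152 \left(\left(- \frac{1}{9}\right) 4\right) = 146 - - \frac{608}{9} = 146 + \frac{608}{9} = \frac{1922}{9}$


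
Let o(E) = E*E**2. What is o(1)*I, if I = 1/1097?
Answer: 1/1097 ≈ 0.00091158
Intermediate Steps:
I = 1/1097 ≈ 0.00091158
o(E) = E**3
o(1)*I = 1**3*(1/1097) = 1*(1/1097) = 1/1097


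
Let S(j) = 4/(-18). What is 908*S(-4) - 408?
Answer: -5488/9 ≈ -609.78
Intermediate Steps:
S(j) = -2/9 (S(j) = 4*(-1/18) = -2/9)
908*S(-4) - 408 = 908*(-2/9) - 408 = -1816/9 - 408 = -5488/9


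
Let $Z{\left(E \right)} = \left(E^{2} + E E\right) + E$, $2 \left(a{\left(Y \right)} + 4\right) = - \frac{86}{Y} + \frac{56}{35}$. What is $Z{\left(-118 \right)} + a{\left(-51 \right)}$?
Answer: $\frac{7070549}{255} \approx 27728.0$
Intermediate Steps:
$a{\left(Y \right)} = - \frac{16}{5} - \frac{43}{Y}$ ($a{\left(Y \right)} = -4 + \frac{- \frac{86}{Y} + \frac{56}{35}}{2} = -4 + \frac{- \frac{86}{Y} + 56 \cdot \frac{1}{35}}{2} = -4 + \frac{- \frac{86}{Y} + \frac{8}{5}}{2} = -4 + \frac{\frac{8}{5} - \frac{86}{Y}}{2} = -4 + \left(\frac{4}{5} - \frac{43}{Y}\right) = - \frac{16}{5} - \frac{43}{Y}$)
$Z{\left(E \right)} = E + 2 E^{2}$ ($Z{\left(E \right)} = \left(E^{2} + E^{2}\right) + E = 2 E^{2} + E = E + 2 E^{2}$)
$Z{\left(-118 \right)} + a{\left(-51 \right)} = - 118 \left(1 + 2 \left(-118\right)\right) - \left(\frac{16}{5} + \frac{43}{-51}\right) = - 118 \left(1 - 236\right) - \frac{601}{255} = \left(-118\right) \left(-235\right) + \left(- \frac{16}{5} + \frac{43}{51}\right) = 27730 - \frac{601}{255} = \frac{7070549}{255}$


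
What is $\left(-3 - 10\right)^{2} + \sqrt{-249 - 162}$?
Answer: $169 + i \sqrt{411} \approx 169.0 + 20.273 i$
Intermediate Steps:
$\left(-3 - 10\right)^{2} + \sqrt{-249 - 162} = \left(-13\right)^{2} + \sqrt{-411} = 169 + i \sqrt{411}$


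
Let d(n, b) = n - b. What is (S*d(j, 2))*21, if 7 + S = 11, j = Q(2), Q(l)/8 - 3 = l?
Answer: 3192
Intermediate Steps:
Q(l) = 24 + 8*l
j = 40 (j = 24 + 8*2 = 24 + 16 = 40)
S = 4 (S = -7 + 11 = 4)
(S*d(j, 2))*21 = (4*(40 - 1*2))*21 = (4*(40 - 2))*21 = (4*38)*21 = 152*21 = 3192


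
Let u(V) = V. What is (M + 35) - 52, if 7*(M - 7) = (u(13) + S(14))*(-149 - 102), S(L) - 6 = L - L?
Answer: -4839/7 ≈ -691.29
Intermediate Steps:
S(L) = 6 (S(L) = 6 + (L - L) = 6 + 0 = 6)
M = -4720/7 (M = 7 + ((13 + 6)*(-149 - 102))/7 = 7 + (19*(-251))/7 = 7 + (1/7)*(-4769) = 7 - 4769/7 = -4720/7 ≈ -674.29)
(M + 35) - 52 = (-4720/7 + 35) - 52 = -4475/7 - 52 = -4839/7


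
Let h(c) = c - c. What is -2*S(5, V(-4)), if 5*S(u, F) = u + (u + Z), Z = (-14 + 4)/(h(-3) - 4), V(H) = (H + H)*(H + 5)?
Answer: -5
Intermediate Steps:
h(c) = 0
V(H) = 2*H*(5 + H) (V(H) = (2*H)*(5 + H) = 2*H*(5 + H))
Z = 5/2 (Z = (-14 + 4)/(0 - 4) = -10/(-4) = -10*(-1/4) = 5/2 ≈ 2.5000)
S(u, F) = 1/2 + 2*u/5 (S(u, F) = (u + (u + 5/2))/5 = (u + (5/2 + u))/5 = (5/2 + 2*u)/5 = 1/2 + 2*u/5)
-2*S(5, V(-4)) = -2*(1/2 + (2/5)*5) = -2*(1/2 + 2) = -2*5/2 = -5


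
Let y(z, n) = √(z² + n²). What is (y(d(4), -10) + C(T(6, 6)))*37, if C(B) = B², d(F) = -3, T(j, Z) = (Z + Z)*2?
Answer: 21312 + 37*√109 ≈ 21698.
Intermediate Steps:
T(j, Z) = 4*Z (T(j, Z) = (2*Z)*2 = 4*Z)
y(z, n) = √(n² + z²)
(y(d(4), -10) + C(T(6, 6)))*37 = (√((-10)² + (-3)²) + (4*6)²)*37 = (√(100 + 9) + 24²)*37 = (√109 + 576)*37 = (576 + √109)*37 = 21312 + 37*√109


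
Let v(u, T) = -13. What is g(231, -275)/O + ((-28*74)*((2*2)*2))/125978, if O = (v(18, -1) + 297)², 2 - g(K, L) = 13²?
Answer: -678996091/5080440784 ≈ -0.13365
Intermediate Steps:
g(K, L) = -167 (g(K, L) = 2 - 1*13² = 2 - 1*169 = 2 - 169 = -167)
O = 80656 (O = (-13 + 297)² = 284² = 80656)
g(231, -275)/O + ((-28*74)*((2*2)*2))/125978 = -167/80656 + ((-28*74)*((2*2)*2))/125978 = -167*1/80656 - 8288*2*(1/125978) = -167/80656 - 2072*8*(1/125978) = -167/80656 - 16576*1/125978 = -167/80656 - 8288/62989 = -678996091/5080440784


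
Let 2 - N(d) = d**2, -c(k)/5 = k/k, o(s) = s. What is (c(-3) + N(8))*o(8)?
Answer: -536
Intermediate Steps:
c(k) = -5 (c(k) = -5*k/k = -5*1 = -5)
N(d) = 2 - d**2
(c(-3) + N(8))*o(8) = (-5 + (2 - 1*8**2))*8 = (-5 + (2 - 1*64))*8 = (-5 + (2 - 64))*8 = (-5 - 62)*8 = -67*8 = -536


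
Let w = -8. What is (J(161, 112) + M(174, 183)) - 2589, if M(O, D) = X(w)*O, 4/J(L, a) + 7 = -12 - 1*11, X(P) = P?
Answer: -59717/15 ≈ -3981.1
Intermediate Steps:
J(L, a) = -2/15 (J(L, a) = 4/(-7 + (-12 - 1*11)) = 4/(-7 + (-12 - 11)) = 4/(-7 - 23) = 4/(-30) = 4*(-1/30) = -2/15)
M(O, D) = -8*O
(J(161, 112) + M(174, 183)) - 2589 = (-2/15 - 8*174) - 2589 = (-2/15 - 1392) - 2589 = -20882/15 - 2589 = -59717/15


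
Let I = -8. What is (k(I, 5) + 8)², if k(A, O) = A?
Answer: 0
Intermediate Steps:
(k(I, 5) + 8)² = (-8 + 8)² = 0² = 0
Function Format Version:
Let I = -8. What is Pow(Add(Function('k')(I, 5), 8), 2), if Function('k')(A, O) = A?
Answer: 0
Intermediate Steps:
Pow(Add(Function('k')(I, 5), 8), 2) = Pow(Add(-8, 8), 2) = Pow(0, 2) = 0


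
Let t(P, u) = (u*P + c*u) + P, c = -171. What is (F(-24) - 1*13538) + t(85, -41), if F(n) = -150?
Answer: -10077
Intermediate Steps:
t(P, u) = P - 171*u + P*u (t(P, u) = (u*P - 171*u) + P = (P*u - 171*u) + P = (-171*u + P*u) + P = P - 171*u + P*u)
(F(-24) - 1*13538) + t(85, -41) = (-150 - 1*13538) + (85 - 171*(-41) + 85*(-41)) = (-150 - 13538) + (85 + 7011 - 3485) = -13688 + 3611 = -10077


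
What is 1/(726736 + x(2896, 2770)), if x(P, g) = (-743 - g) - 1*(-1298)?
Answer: 1/724521 ≈ 1.3802e-6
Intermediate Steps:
x(P, g) = 555 - g (x(P, g) = (-743 - g) + 1298 = 555 - g)
1/(726736 + x(2896, 2770)) = 1/(726736 + (555 - 1*2770)) = 1/(726736 + (555 - 2770)) = 1/(726736 - 2215) = 1/724521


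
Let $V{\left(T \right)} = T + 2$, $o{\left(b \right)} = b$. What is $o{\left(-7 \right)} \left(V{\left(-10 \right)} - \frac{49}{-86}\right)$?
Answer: $\frac{4473}{86} \approx 52.012$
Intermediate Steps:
$V{\left(T \right)} = 2 + T$
$o{\left(-7 \right)} \left(V{\left(-10 \right)} - \frac{49}{-86}\right) = - 7 \left(\left(2 - 10\right) - \frac{49}{-86}\right) = - 7 \left(-8 - - \frac{49}{86}\right) = - 7 \left(-8 + \frac{49}{86}\right) = \left(-7\right) \left(- \frac{639}{86}\right) = \frac{4473}{86}$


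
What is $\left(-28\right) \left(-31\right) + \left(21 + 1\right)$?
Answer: $890$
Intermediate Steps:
$\left(-28\right) \left(-31\right) + \left(21 + 1\right) = 868 + 22 = 890$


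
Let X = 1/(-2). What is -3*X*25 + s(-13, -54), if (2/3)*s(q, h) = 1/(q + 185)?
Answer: 12903/344 ≈ 37.509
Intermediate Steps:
s(q, h) = 3/(2*(185 + q)) (s(q, h) = 3/(2*(q + 185)) = 3/(2*(185 + q)))
X = -½ ≈ -0.50000
-3*X*25 + s(-13, -54) = -3*(-½)*25 + 3/(2*(185 - 13)) = (3/2)*25 + (3/2)/172 = 75/2 + (3/2)*(1/172) = 75/2 + 3/344 = 12903/344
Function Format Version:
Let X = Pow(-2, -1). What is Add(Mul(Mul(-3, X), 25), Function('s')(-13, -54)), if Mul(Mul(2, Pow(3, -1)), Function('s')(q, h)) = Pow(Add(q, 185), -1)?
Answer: Rational(12903, 344) ≈ 37.509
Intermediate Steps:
Function('s')(q, h) = Mul(Rational(3, 2), Pow(Add(185, q), -1)) (Function('s')(q, h) = Mul(Rational(3, 2), Pow(Add(q, 185), -1)) = Mul(Rational(3, 2), Pow(Add(185, q), -1)))
X = Rational(-1, 2) ≈ -0.50000
Add(Mul(Mul(-3, X), 25), Function('s')(-13, -54)) = Add(Mul(Mul(-3, Rational(-1, 2)), 25), Mul(Rational(3, 2), Pow(Add(185, -13), -1))) = Add(Mul(Rational(3, 2), 25), Mul(Rational(3, 2), Pow(172, -1))) = Add(Rational(75, 2), Mul(Rational(3, 2), Rational(1, 172))) = Add(Rational(75, 2), Rational(3, 344)) = Rational(12903, 344)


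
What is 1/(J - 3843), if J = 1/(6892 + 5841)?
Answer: -12733/48932918 ≈ -0.00026021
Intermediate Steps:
J = 1/12733 ≈ 7.8536e-5
1/(J - 3843) = 1/(1/12733 - 3843) = 1/(-48932918/12733) = -12733/48932918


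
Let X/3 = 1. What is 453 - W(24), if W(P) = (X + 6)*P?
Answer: 237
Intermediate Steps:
X = 3 (X = 3*1 = 3)
W(P) = 9*P (W(P) = (3 + 6)*P = 9*P)
453 - W(24) = 453 - 9*24 = 453 - 1*216 = 453 - 216 = 237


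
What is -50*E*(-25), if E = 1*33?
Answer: 41250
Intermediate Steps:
E = 33
-50*E*(-25) = -50*33*(-25) = -1650*(-25) = 41250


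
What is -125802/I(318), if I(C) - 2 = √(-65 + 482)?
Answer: 251604/413 - 125802*√417/413 ≈ -5611.0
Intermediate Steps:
I(C) = 2 + √417 (I(C) = 2 + √(-65 + 482) = 2 + √417)
-125802/I(318) = -125802/(2 + √417)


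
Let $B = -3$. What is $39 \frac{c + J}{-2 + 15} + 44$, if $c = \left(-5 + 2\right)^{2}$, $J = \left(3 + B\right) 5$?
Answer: $71$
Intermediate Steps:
$J = 0$ ($J = \left(3 - 3\right) 5 = 0 \cdot 5 = 0$)
$c = 9$ ($c = \left(-3\right)^{2} = 9$)
$39 \frac{c + J}{-2 + 15} + 44 = 39 \frac{9 + 0}{-2 + 15} + 44 = 39 \cdot \frac{9}{13} + 44 = 27 + 44 = 71$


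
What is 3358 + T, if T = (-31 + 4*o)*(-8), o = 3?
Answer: 3510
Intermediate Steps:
T = 152 (T = (-31 + 4*3)*(-8) = (-31 + 12)*(-8) = -19*(-8) = 152)
3358 + T = 3358 + 152 = 3510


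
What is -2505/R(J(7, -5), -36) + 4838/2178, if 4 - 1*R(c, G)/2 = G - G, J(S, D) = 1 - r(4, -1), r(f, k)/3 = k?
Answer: -2708593/8712 ≈ -310.90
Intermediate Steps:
r(f, k) = 3*k
J(S, D) = 4 (J(S, D) = 1 - 3*(-1) = 1 - 1*(-3) = 1 + 3 = 4)
R(c, G) = 8 (R(c, G) = 8 - 2*(G - G) = 8 - 2*0 = 8 + 0 = 8)
-2505/R(J(7, -5), -36) + 4838/2178 = -2505/8 + 4838/2178 = -2505*⅛ + 4838*(1/2178) = -2505/8 + 2419/1089 = -2708593/8712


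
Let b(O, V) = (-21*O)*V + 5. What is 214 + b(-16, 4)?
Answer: 1563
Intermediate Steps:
b(O, V) = 5 - 21*O*V (b(O, V) = -21*O*V + 5 = 5 - 21*O*V)
214 + b(-16, 4) = 214 + (5 - 21*(-16)*4) = 214 + (5 + 1344) = 214 + 1349 = 1563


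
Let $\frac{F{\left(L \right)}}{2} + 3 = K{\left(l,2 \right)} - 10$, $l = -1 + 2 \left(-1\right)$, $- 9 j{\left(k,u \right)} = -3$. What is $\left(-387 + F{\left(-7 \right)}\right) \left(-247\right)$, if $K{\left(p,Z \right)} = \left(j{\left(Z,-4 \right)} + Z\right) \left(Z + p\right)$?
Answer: $\frac{309491}{3} \approx 1.0316 \cdot 10^{5}$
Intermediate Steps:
$j{\left(k,u \right)} = \frac{1}{3}$ ($j{\left(k,u \right)} = \left(- \frac{1}{9}\right) \left(-3\right) = \frac{1}{3}$)
$l = -3$ ($l = -1 - 2 = -3$)
$K{\left(p,Z \right)} = \left(\frac{1}{3} + Z\right) \left(Z + p\right)$
$F{\left(L \right)} = - \frac{92}{3}$ ($F{\left(L \right)} = -6 + 2 \left(\left(2^{2} + \frac{1}{3} \cdot 2 + \frac{1}{3} \left(-3\right) + 2 \left(-3\right)\right) - 10\right) = -6 + 2 \left(\left(4 + \frac{2}{3} - 1 - 6\right) - 10\right) = -6 + 2 \left(- \frac{7}{3} - 10\right) = -6 + 2 \left(- \frac{37}{3}\right) = -6 - \frac{74}{3} = - \frac{92}{3}$)
$\left(-387 + F{\left(-7 \right)}\right) \left(-247\right) = \left(-387 - \frac{92}{3}\right) \left(-247\right) = \left(- \frac{1253}{3}\right) \left(-247\right) = \frac{309491}{3}$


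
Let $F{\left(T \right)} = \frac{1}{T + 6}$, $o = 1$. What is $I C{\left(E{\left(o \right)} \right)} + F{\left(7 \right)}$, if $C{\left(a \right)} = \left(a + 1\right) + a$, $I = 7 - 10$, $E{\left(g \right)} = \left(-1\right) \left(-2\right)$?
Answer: $- \frac{194}{13} \approx -14.923$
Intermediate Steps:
$E{\left(g \right)} = 2$
$F{\left(T \right)} = \frac{1}{6 + T}$
$I = -3$ ($I = 7 - 10 = -3$)
$C{\left(a \right)} = 1 + 2 a$ ($C{\left(a \right)} = \left(1 + a\right) + a = 1 + 2 a$)
$I C{\left(E{\left(o \right)} \right)} + F{\left(7 \right)} = - 3 \left(1 + 2 \cdot 2\right) + \frac{1}{6 + 7} = - 3 \left(1 + 4\right) + \frac{1}{13} = \left(-3\right) 5 + \frac{1}{13} = -15 + \frac{1}{13} = - \frac{194}{13}$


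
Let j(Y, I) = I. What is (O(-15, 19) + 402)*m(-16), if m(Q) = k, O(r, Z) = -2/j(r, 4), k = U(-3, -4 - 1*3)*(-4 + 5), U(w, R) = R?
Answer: -5621/2 ≈ -2810.5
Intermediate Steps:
k = -7 (k = (-4 - 1*3)*(-4 + 5) = (-4 - 3)*1 = -7*1 = -7)
O(r, Z) = -½ (O(r, Z) = -2/4 = -2*¼ = -½)
m(Q) = -7
(O(-15, 19) + 402)*m(-16) = (-½ + 402)*(-7) = (803/2)*(-7) = -5621/2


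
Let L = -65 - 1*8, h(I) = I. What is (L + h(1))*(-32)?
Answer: 2304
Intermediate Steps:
L = -73 (L = -65 - 8 = -73)
(L + h(1))*(-32) = (-73 + 1)*(-32) = -72*(-32) = 2304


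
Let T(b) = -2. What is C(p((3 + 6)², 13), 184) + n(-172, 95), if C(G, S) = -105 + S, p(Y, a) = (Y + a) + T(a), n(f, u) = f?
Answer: -93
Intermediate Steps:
p(Y, a) = -2 + Y + a (p(Y, a) = (Y + a) - 2 = -2 + Y + a)
C(p((3 + 6)², 13), 184) + n(-172, 95) = (-105 + 184) - 172 = 79 - 172 = -93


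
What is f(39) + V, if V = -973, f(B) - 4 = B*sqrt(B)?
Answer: -969 + 39*sqrt(39) ≈ -725.45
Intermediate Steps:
f(B) = 4 + B**(3/2) (f(B) = 4 + B*sqrt(B) = 4 + B**(3/2))
f(39) + V = (4 + 39**(3/2)) - 973 = (4 + 39*sqrt(39)) - 973 = -969 + 39*sqrt(39)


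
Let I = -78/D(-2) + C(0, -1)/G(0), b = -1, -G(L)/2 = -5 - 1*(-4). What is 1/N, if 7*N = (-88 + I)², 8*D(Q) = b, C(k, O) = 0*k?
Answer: 7/287296 ≈ 2.4365e-5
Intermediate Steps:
G(L) = 2 (G(L) = -2*(-5 - 1*(-4)) = -2*(-5 + 4) = -2*(-1) = 2)
C(k, O) = 0
D(Q) = -⅛ (D(Q) = (⅛)*(-1) = -⅛)
I = 624 (I = -78/(-⅛) + 0/2 = -78*(-8) + 0*(½) = 624 + 0 = 624)
N = 287296/7 (N = (-88 + 624)²/7 = (⅐)*536² = (⅐)*287296 = 287296/7 ≈ 41042.)
1/N = 1/(287296/7) = 7/287296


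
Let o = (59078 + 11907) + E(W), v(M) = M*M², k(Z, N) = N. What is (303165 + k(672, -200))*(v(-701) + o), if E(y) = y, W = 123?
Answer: -104341446844245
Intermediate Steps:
v(M) = M³
o = 71108 (o = (59078 + 11907) + 123 = 70985 + 123 = 71108)
(303165 + k(672, -200))*(v(-701) + o) = (303165 - 200)*((-701)³ + 71108) = 302965*(-344472101 + 71108) = 302965*(-344400993) = -104341446844245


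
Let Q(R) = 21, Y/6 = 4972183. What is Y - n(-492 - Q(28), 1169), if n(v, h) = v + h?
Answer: 29832442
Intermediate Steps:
Y = 29833098 (Y = 6*4972183 = 29833098)
n(v, h) = h + v
Y - n(-492 - Q(28), 1169) = 29833098 - (1169 + (-492 - 1*21)) = 29833098 - (1169 + (-492 - 21)) = 29833098 - (1169 - 513) = 29833098 - 1*656 = 29833098 - 656 = 29832442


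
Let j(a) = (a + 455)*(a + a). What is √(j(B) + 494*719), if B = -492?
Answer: √391594 ≈ 625.77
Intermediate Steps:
j(a) = 2*a*(455 + a) (j(a) = (455 + a)*(2*a) = 2*a*(455 + a))
√(j(B) + 494*719) = √(2*(-492)*(455 - 492) + 494*719) = √(2*(-492)*(-37) + 355186) = √(36408 + 355186) = √391594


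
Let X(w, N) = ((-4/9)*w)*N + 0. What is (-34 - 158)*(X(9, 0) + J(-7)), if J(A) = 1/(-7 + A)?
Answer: 96/7 ≈ 13.714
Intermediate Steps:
X(w, N) = -4*N*w/9 (X(w, N) = ((-4*1/9)*w)*N + 0 = (-4*w/9)*N + 0 = -4*N*w/9 + 0 = -4*N*w/9)
(-34 - 158)*(X(9, 0) + J(-7)) = (-34 - 158)*(-4/9*0*9 + 1/(-7 - 7)) = -192*(0 + 1/(-14)) = -192*(0 - 1/14) = -192*(-1/14) = 96/7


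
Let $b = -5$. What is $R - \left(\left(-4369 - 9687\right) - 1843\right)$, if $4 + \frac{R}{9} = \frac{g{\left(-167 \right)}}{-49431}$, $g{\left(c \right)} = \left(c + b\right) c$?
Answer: $\frac{261288479}{16477} \approx 15858.0$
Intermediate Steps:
$g{\left(c \right)} = c \left(-5 + c\right)$ ($g{\left(c \right)} = \left(c - 5\right) c = \left(-5 + c\right) c = c \left(-5 + c\right)$)
$R = - \frac{679344}{16477}$ ($R = -36 + 9 \frac{\left(-167\right) \left(-5 - 167\right)}{-49431} = -36 + 9 \left(-167\right) \left(-172\right) \left(- \frac{1}{49431}\right) = -36 + 9 \cdot 28724 \left(- \frac{1}{49431}\right) = -36 + 9 \left(- \frac{28724}{49431}\right) = -36 - \frac{86172}{16477} = - \frac{679344}{16477} \approx -41.23$)
$R - \left(\left(-4369 - 9687\right) - 1843\right) = - \frac{679344}{16477} - \left(\left(-4369 - 9687\right) - 1843\right) = - \frac{679344}{16477} - \left(-14056 - 1843\right) = - \frac{679344}{16477} - -15899 = - \frac{679344}{16477} + 15899 = \frac{261288479}{16477}$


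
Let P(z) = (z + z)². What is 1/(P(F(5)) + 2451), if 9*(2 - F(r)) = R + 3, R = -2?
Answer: 81/199687 ≈ 0.00040563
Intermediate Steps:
F(r) = 17/9 (F(r) = 2 - (-2 + 3)/9 = 2 - ⅑*1 = 2 - ⅑ = 17/9)
P(z) = 4*z² (P(z) = (2*z)² = 4*z²)
1/(P(F(5)) + 2451) = 1/(4*(17/9)² + 2451) = 1/(4*(289/81) + 2451) = 1/(1156/81 + 2451) = 1/(199687/81) = 81/199687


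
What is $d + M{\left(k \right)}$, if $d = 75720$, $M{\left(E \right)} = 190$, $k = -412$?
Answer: $75910$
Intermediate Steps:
$d + M{\left(k \right)} = 75720 + 190 = 75910$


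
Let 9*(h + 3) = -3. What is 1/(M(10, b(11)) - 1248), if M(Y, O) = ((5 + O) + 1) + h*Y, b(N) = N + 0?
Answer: -3/3793 ≈ -0.00079093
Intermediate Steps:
h = -10/3 (h = -3 + (⅑)*(-3) = -3 - ⅓ = -10/3 ≈ -3.3333)
b(N) = N
M(Y, O) = 6 + O - 10*Y/3 (M(Y, O) = ((5 + O) + 1) - 10*Y/3 = (6 + O) - 10*Y/3 = 6 + O - 10*Y/3)
1/(M(10, b(11)) - 1248) = 1/((6 + 11 - 10/3*10) - 1248) = 1/((6 + 11 - 100/3) - 1248) = 1/(-49/3 - 1248) = 1/(-3793/3) = -3/3793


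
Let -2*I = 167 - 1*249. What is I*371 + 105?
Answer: 15316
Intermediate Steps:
I = 41 (I = -(167 - 1*249)/2 = -(167 - 249)/2 = -½*(-82) = 41)
I*371 + 105 = 41*371 + 105 = 15211 + 105 = 15316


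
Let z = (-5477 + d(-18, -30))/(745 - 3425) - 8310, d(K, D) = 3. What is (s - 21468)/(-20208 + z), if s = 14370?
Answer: 1358760/5458769 ≈ 0.24891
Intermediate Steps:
z = -11132663/1340 (z = (-5477 + 3)/(745 - 3425) - 8310 = -5474/(-2680) - 8310 = -5474*(-1/2680) - 8310 = 2737/1340 - 8310 = -11132663/1340 ≈ -8308.0)
(s - 21468)/(-20208 + z) = (14370 - 21468)/(-20208 - 11132663/1340) = -7098/(-38211383/1340) = -7098*(-1340/38211383) = 1358760/5458769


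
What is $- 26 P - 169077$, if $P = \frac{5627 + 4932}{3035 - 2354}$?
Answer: $- \frac{115415971}{681} \approx -1.6948 \cdot 10^{5}$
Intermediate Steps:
$P = \frac{10559}{681} \approx 15.505$
$- 26 P - 169077 = \left(-26\right) \frac{10559}{681} - 169077 = - \frac{274534}{681} - 169077 = - \frac{115415971}{681}$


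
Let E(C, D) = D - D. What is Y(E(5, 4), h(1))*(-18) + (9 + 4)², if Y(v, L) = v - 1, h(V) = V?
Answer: 187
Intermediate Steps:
E(C, D) = 0
Y(v, L) = -1 + v
Y(E(5, 4), h(1))*(-18) + (9 + 4)² = (-1 + 0)*(-18) + (9 + 4)² = -1*(-18) + 13² = 18 + 169 = 187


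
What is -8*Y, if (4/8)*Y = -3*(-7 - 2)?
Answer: -432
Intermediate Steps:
Y = 54 (Y = 2*(-3*(-7 - 2)) = 2*(-3*(-9)) = 2*27 = 54)
-8*Y = -8*54 = -432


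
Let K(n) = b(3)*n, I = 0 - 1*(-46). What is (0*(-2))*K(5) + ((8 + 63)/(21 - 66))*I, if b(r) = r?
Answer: -3266/45 ≈ -72.578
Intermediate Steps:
I = 46 (I = 0 + 46 = 46)
K(n) = 3*n
(0*(-2))*K(5) + ((8 + 63)/(21 - 66))*I = (0*(-2))*(3*5) + ((8 + 63)/(21 - 66))*46 = 0*15 + (71/(-45))*46 = 0 + (71*(-1/45))*46 = 0 - 71/45*46 = 0 - 3266/45 = -3266/45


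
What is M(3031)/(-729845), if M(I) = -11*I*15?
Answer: 100023/145969 ≈ 0.68523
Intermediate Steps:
M(I) = -165*I
M(3031)/(-729845) = -165*3031/(-729845) = -500115*(-1/729845) = 100023/145969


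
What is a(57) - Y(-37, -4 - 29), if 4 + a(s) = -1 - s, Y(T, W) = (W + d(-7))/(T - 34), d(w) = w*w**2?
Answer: -4778/71 ≈ -67.296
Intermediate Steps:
d(w) = w**3
Y(T, W) = (-343 + W)/(-34 + T) (Y(T, W) = (W + (-7)**3)/(T - 34) = (W - 343)/(-34 + T) = (-343 + W)/(-34 + T))
a(s) = -5 - s (a(s) = -4 + (-1 - s) = -5 - s)
a(57) - Y(-37, -4 - 29) = (-5 - 1*57) - (-343 + (-4 - 29))/(-34 - 37) = (-5 - 57) - (-343 - 33)/(-71) = -62 - (-1)*(-376)/71 = -62 - 1*376/71 = -62 - 376/71 = -4778/71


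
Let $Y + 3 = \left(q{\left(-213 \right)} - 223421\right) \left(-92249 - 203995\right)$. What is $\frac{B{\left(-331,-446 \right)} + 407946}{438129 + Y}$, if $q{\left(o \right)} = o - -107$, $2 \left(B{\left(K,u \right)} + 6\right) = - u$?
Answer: $\frac{408163}{66218970714} \approx 6.1638 \cdot 10^{-6}$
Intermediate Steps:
$B{\left(K,u \right)} = -6 - \frac{u}{2}$ ($B{\left(K,u \right)} = -6 + \frac{\left(-1\right) u}{2} = -6 - \frac{u}{2}$)
$q{\left(o \right)} = 107 + o$ ($q{\left(o \right)} = o + 107 = 107 + o$)
$Y = 66218532585$ ($Y = -3 + \left(\left(107 - 213\right) - 223421\right) \left(-92249 - 203995\right) = -3 + \left(-106 - 223421\right) \left(-296244\right) = -3 - -66218532588 = -3 + 66218532588 = 66218532585$)
$\frac{B{\left(-331,-446 \right)} + 407946}{438129 + Y} = \frac{\left(-6 - -223\right) + 407946}{438129 + 66218532585} = \frac{\left(-6 + 223\right) + 407946}{66218970714} = \left(217 + 407946\right) \frac{1}{66218970714} = 408163 \cdot \frac{1}{66218970714} = \frac{408163}{66218970714}$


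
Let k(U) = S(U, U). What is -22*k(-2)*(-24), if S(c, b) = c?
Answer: -1056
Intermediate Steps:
k(U) = U
-22*k(-2)*(-24) = -22*(-2)*(-24) = 44*(-24) = -1056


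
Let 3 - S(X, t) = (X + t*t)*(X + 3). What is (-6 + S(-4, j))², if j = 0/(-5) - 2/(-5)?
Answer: 29241/625 ≈ 46.786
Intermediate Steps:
j = ⅖ (j = 0*(-⅕) - 2*(-⅕) = 0 + ⅖ = ⅖ ≈ 0.40000)
S(X, t) = 3 - (3 + X)*(X + t²) (S(X, t) = 3 - (X + t*t)*(X + 3) = 3 - (X + t²)*(3 + X) = 3 - (3 + X)*(X + t²))
(-6 + S(-4, j))² = (-6 + (3 - 1*(-4)² - 3*(-4) - 3*(⅖)² - 1*(-4)*(⅖)²))² = (-6 + (3 - 1*16 + 12 - 3*4/25 - 1*(-4)*4/25))² = (-6 + (3 - 16 + 12 - 12/25 + 16/25))² = (-6 - 21/25)² = (-171/25)² = 29241/625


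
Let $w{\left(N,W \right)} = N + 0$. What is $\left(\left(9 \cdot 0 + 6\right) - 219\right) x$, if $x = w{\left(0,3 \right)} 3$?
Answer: $0$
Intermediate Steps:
$w{\left(N,W \right)} = N$
$x = 0$ ($x = 0 \cdot 3 = 0$)
$\left(\left(9 \cdot 0 + 6\right) - 219\right) x = \left(\left(9 \cdot 0 + 6\right) - 219\right) 0 = \left(\left(0 + 6\right) - 219\right) 0 = \left(6 - 219\right) 0 = \left(-213\right) 0 = 0$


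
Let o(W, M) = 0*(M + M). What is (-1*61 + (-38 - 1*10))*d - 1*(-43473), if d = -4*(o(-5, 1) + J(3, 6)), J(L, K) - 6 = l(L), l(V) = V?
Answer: 47397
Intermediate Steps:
o(W, M) = 0 (o(W, M) = 0*(2*M) = 0)
J(L, K) = 6 + L
d = -36 (d = -4*(0 + (6 + 3)) = -4*(0 + 9) = -4*9 = -36)
(-1*61 + (-38 - 1*10))*d - 1*(-43473) = (-1*61 + (-38 - 1*10))*(-36) - 1*(-43473) = (-61 + (-38 - 10))*(-36) + 43473 = (-61 - 48)*(-36) + 43473 = -109*(-36) + 43473 = 3924 + 43473 = 47397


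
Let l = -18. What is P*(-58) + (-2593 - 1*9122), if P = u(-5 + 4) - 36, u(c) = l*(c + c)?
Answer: -11715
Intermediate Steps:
u(c) = -36*c (u(c) = -18*(c + c) = -36*c)
P = 0 (P = -36*(-5 + 4) - 36 = -36*(-1) - 36 = 36 - 36 = 0)
P*(-58) + (-2593 - 1*9122) = 0*(-58) + (-2593 - 1*9122) = 0 + (-2593 - 9122) = 0 - 11715 = -11715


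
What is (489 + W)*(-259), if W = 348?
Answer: -216783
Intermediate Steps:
(489 + W)*(-259) = (489 + 348)*(-259) = 837*(-259) = -216783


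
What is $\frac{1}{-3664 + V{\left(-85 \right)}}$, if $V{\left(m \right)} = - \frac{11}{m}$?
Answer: $- \frac{85}{311429} \approx -0.00027294$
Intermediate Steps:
$\frac{1}{-3664 + V{\left(-85 \right)}} = \frac{1}{-3664 - \frac{11}{-85}} = \frac{1}{-3664 - - \frac{11}{85}} = \frac{1}{-3664 + \frac{11}{85}} = \frac{1}{- \frac{311429}{85}} = - \frac{85}{311429}$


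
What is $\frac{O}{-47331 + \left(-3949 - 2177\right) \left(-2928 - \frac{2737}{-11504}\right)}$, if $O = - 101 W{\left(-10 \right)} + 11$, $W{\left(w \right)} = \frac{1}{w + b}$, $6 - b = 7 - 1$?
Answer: $\frac{606836}{514462892565} \approx 1.1796 \cdot 10^{-6}$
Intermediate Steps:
$b = 0$ ($b = 6 - \left(7 - 1\right) = 6 - 6 = 0$)
$W{\left(w \right)} = \frac{1}{w}$ ($W{\left(w \right)} = \frac{1}{w + 0} = \frac{1}{w}$)
$O = \frac{211}{10}$ ($O = - \frac{101}{-10} + 11 = \left(-101\right) \left(- \frac{1}{10}\right) + 11 = \frac{101}{10} + 11 = \frac{211}{10} \approx 21.1$)
$\frac{O}{-47331 + \left(-3949 - 2177\right) \left(-2928 - \frac{2737}{-11504}\right)} = \frac{211}{10 \left(-47331 + \left(-3949 - 2177\right) \left(-2928 - \frac{2737}{-11504}\right)\right)} = \frac{211}{10 \left(-47331 - 6126 \left(-2928 - - \frac{2737}{11504}\right)\right)} = \frac{211}{10 \left(-47331 - 6126 \left(-2928 + \frac{2737}{11504}\right)\right)} = \frac{211}{10 \left(-47331 - - \frac{103164826425}{5752}\right)} = \frac{211}{10 \left(-47331 + \frac{103164826425}{5752}\right)} = \frac{211}{10 \cdot \frac{102892578513}{5752}} = \frac{211}{10} \cdot \frac{5752}{102892578513} = \frac{606836}{514462892565}$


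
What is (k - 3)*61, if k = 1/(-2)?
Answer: -427/2 ≈ -213.50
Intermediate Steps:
k = -1/2 ≈ -0.50000
(k - 3)*61 = (-1/2 - 3)*61 = -7/2*61 = -427/2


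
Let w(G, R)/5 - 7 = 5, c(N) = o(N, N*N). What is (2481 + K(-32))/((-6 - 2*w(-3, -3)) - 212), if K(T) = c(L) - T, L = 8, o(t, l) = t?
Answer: -2521/338 ≈ -7.4586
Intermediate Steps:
c(N) = N
w(G, R) = 60 (w(G, R) = 35 + 5*5 = 35 + 25 = 60)
K(T) = 8 - T
(2481 + K(-32))/((-6 - 2*w(-3, -3)) - 212) = (2481 + (8 - 1*(-32)))/((-6 - 2*60) - 212) = (2481 + (8 + 32))/((-6 - 120) - 212) = (2481 + 40)/(-126 - 212) = 2521/(-338) = 2521*(-1/338) = -2521/338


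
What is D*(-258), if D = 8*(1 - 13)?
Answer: 24768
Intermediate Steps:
D = -96 (D = 8*(-12) = -96)
D*(-258) = -96*(-258) = 24768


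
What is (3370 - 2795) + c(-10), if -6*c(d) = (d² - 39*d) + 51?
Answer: 2909/6 ≈ 484.83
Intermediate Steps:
c(d) = -17/2 - d²/6 + 13*d/2 (c(d) = -((d² - 39*d) + 51)/6 = -(51 + d² - 39*d)/6 = -17/2 - d²/6 + 13*d/2)
(3370 - 2795) + c(-10) = (3370 - 2795) + (-17/2 - ⅙*(-10)² + (13/2)*(-10)) = 575 + (-17/2 - ⅙*100 - 65) = 575 + (-17/2 - 50/3 - 65) = 575 - 541/6 = 2909/6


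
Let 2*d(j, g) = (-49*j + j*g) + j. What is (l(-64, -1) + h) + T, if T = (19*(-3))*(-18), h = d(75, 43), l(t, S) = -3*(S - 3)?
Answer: 1701/2 ≈ 850.50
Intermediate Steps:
l(t, S) = 9 - 3*S (l(t, S) = -3*(-3 + S) = 9 - 3*S)
d(j, g) = -24*j + g*j/2 (d(j, g) = ((-49*j + j*g) + j)/2 = ((-49*j + g*j) + j)/2 = (-48*j + g*j)/2 = -24*j + g*j/2)
h = -375/2 (h = (½)*75*(-48 + 43) = (½)*75*(-5) = -375/2 ≈ -187.50)
T = 1026 (T = -57*(-18) = 1026)
(l(-64, -1) + h) + T = ((9 - 3*(-1)) - 375/2) + 1026 = ((9 + 3) - 375/2) + 1026 = (12 - 375/2) + 1026 = -351/2 + 1026 = 1701/2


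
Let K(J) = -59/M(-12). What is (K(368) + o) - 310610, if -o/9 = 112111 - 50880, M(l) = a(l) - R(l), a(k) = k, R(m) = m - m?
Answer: -10340209/12 ≈ -8.6168e+5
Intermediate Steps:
R(m) = 0
M(l) = l (M(l) = l - 1*0 = l + 0 = l)
K(J) = 59/12 (K(J) = -59/(-12) = -59*(-1/12) = 59/12)
o = -551079 (o = -9*(112111 - 50880) = -9*61231 = -551079)
(K(368) + o) - 310610 = (59/12 - 551079) - 310610 = -6612889/12 - 310610 = -10340209/12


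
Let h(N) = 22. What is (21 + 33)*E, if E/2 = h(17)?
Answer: 2376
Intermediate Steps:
E = 44 (E = 2*22 = 44)
(21 + 33)*E = (21 + 33)*44 = 54*44 = 2376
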